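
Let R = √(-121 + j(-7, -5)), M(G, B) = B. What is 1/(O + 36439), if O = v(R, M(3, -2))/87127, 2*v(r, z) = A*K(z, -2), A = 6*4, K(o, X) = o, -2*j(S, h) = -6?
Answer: 87127/3174820729 ≈ 2.7443e-5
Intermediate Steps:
j(S, h) = 3 (j(S, h) = -½*(-6) = 3)
R = I*√118 (R = √(-121 + 3) = √(-118) = I*√118 ≈ 10.863*I)
A = 24
v(r, z) = 12*z (v(r, z) = (24*z)/2 = 12*z)
O = -24/87127 (O = (12*(-2))/87127 = -24*1/87127 = -24/87127 ≈ -0.00027546)
1/(O + 36439) = 1/(-24/87127 + 36439) = 1/(3174820729/87127) = 87127/3174820729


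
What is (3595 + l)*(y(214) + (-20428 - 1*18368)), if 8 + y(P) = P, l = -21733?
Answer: 699945420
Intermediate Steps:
y(P) = -8 + P
(3595 + l)*(y(214) + (-20428 - 1*18368)) = (3595 - 21733)*((-8 + 214) + (-20428 - 1*18368)) = -18138*(206 + (-20428 - 18368)) = -18138*(206 - 38796) = -18138*(-38590) = 699945420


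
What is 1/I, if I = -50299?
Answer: -1/50299 ≈ -1.9881e-5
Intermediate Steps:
1/I = 1/(-50299) = -1/50299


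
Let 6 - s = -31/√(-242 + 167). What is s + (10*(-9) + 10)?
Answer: -74 - 31*I*√3/15 ≈ -74.0 - 3.5796*I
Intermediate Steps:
s = 6 - 31*I*√3/15 (s = 6 - (-31)/(√(-242 + 167)) = 6 - (-31)/(√(-75)) = 6 - (-31)/(5*I*√3) = 6 - (-31)*(-I*√3/15) = 6 - 31*I*√3/15 ≈ 6.0 - 3.5796*I)
s + (10*(-9) + 10) = (6 - 31*I*√3/15) + (10*(-9) + 10) = (6 - 31*I*√3/15) + (-90 + 10) = (6 - 31*I*√3/15) - 80 = -74 - 31*I*√3/15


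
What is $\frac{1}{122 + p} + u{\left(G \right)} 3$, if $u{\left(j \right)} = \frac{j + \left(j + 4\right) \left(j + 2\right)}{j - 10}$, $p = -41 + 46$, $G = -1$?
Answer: $- \frac{751}{1397} \approx -0.53758$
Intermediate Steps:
$p = 5$
$u{\left(j \right)} = \frac{j + \left(2 + j\right) \left(4 + j\right)}{-10 + j}$ ($u{\left(j \right)} = \frac{j + \left(4 + j\right) \left(2 + j\right)}{-10 + j} = \frac{j + \left(2 + j\right) \left(4 + j\right)}{-10 + j}$)
$\frac{1}{122 + p} + u{\left(G \right)} 3 = \frac{1}{122 + 5} + \frac{8 + \left(-1\right)^{2} + 7 \left(-1\right)}{-10 - 1} \cdot 3 = \frac{1}{127} + \frac{8 + 1 - 7}{-11} \cdot 3 = \frac{1}{127} + \left(- \frac{1}{11}\right) 2 \cdot 3 = \frac{1}{127} - \frac{6}{11} = - \frac{751}{1397}$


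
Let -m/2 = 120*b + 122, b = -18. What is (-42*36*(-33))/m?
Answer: 12474/1019 ≈ 12.241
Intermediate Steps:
m = 4076 (m = -2*(120*(-18) + 122) = -2*(-2160 + 122) = -2*(-2038) = 4076)
(-42*36*(-33))/m = (-42*36*(-33))/4076 = -1512*(-33)*(1/4076) = 49896*(1/4076) = 12474/1019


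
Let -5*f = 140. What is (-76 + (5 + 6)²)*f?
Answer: -1260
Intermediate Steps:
f = -28 (f = -⅕*140 = -28)
(-76 + (5 + 6)²)*f = (-76 + (5 + 6)²)*(-28) = (-76 + 11²)*(-28) = (-76 + 121)*(-28) = 45*(-28) = -1260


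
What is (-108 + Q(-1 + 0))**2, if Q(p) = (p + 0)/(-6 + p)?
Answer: 570025/49 ≈ 11633.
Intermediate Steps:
Q(p) = p/(-6 + p)
(-108 + Q(-1 + 0))**2 = (-108 + (-1 + 0)/(-6 + (-1 + 0)))**2 = (-108 - 1/(-6 - 1))**2 = (-108 - 1/(-7))**2 = (-108 - 1*(-1/7))**2 = (-108 + 1/7)**2 = (-755/7)**2 = 570025/49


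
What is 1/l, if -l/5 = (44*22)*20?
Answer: -1/96800 ≈ -1.0331e-5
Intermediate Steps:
l = -96800 (l = -5*44*22*20 = -4840*20 = -5*19360 = -96800)
1/l = 1/(-96800) = -1/96800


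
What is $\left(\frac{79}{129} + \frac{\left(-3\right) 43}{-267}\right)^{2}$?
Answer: $\frac{158206084}{131813361} \approx 1.2002$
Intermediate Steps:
$\left(\frac{79}{129} + \frac{\left(-3\right) 43}{-267}\right)^{2} = \left(79 \cdot \frac{1}{129} - - \frac{43}{89}\right)^{2} = \left(\frac{79}{129} + \frac{43}{89}\right)^{2} = \left(\frac{12578}{11481}\right)^{2} = \frac{158206084}{131813361}$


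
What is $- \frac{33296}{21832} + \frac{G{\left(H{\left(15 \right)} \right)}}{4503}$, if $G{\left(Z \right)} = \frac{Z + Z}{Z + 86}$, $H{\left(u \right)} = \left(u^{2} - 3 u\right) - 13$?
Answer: $- \frac{4740684472}{3109037811} \approx -1.5248$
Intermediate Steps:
$H{\left(u \right)} = -13 + u^{2} - 3 u$
$G{\left(Z \right)} = \frac{2 Z}{86 + Z}$
$- \frac{33296}{21832} + \frac{G{\left(H{\left(15 \right)} \right)}}{4503} = - \frac{33296}{21832} + \frac{2 \left(-13 + 15^{2} - 45\right) \frac{1}{86 - \left(58 - 225\right)}}{4503} = \left(-33296\right) \frac{1}{21832} + \frac{2 \left(-13 + 225 - 45\right)}{86 - -167} \cdot \frac{1}{4503} = - \frac{4162}{2729} + 2 \cdot 167 \frac{1}{86 + 167} \cdot \frac{1}{4503} = - \frac{4162}{2729} + 2 \cdot 167 \cdot \frac{1}{253} \cdot \frac{1}{4503} = - \frac{4162}{2729} + \frac{334}{253} \cdot \frac{1}{4503} = - \frac{4162}{2729} + \frac{334}{1139259} = - \frac{4740684472}{3109037811}$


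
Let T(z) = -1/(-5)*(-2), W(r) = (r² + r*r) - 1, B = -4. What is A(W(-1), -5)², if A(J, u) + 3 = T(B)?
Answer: 289/25 ≈ 11.560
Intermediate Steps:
W(r) = -1 + 2*r² (W(r) = (r² + r²) - 1 = 2*r² - 1 = -1 + 2*r²)
T(z) = -⅖ (T(z) = -1*(-⅕)*(-2) = (⅕)*(-2) = -⅖)
A(J, u) = -17/5 (A(J, u) = -3 - ⅖ = -17/5)
A(W(-1), -5)² = (-17/5)² = 289/25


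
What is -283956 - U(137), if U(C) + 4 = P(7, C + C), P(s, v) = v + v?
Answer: -284500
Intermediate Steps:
P(s, v) = 2*v
U(C) = -4 + 4*C (U(C) = -4 + 2*(C + C) = -4 + 2*(2*C) = -4 + 4*C)
-283956 - U(137) = -283956 - (-4 + 4*137) = -283956 - (-4 + 548) = -283956 - 1*544 = -283956 - 544 = -284500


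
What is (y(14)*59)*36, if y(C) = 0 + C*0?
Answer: 0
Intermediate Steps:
y(C) = 0 (y(C) = 0 + 0 = 0)
(y(14)*59)*36 = (0*59)*36 = 0*36 = 0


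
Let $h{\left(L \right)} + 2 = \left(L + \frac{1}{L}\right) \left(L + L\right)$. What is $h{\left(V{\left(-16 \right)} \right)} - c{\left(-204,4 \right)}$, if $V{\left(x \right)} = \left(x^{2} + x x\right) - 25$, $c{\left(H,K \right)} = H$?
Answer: $474542$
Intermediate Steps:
$V{\left(x \right)} = -25 + 2 x^{2}$ ($V{\left(x \right)} = \left(x^{2} + x^{2}\right) - 25 = 2 x^{2} - 25 = -25 + 2 x^{2}$)
$h{\left(L \right)} = -2 + 2 L \left(L + \frac{1}{L}\right)$ ($h{\left(L \right)} = -2 + \left(L + \frac{1}{L}\right) \left(L + L\right) = -2 + \left(L + \frac{1}{L}\right) 2 L = -2 + 2 L \left(L + \frac{1}{L}\right)$)
$h{\left(V{\left(-16 \right)} \right)} - c{\left(-204,4 \right)} = 2 \left(-25 + 2 \left(-16\right)^{2}\right)^{2} - -204 = 2 \left(-25 + 2 \cdot 256\right)^{2} + 204 = 2 \left(-25 + 512\right)^{2} + 204 = 2 \cdot 487^{2} + 204 = 2 \cdot 237169 + 204 = 474338 + 204 = 474542$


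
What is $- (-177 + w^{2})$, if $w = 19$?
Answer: $-184$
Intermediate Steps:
$- (-177 + w^{2}) = - (-177 + 19^{2}) = - (-177 + 361) = \left(-1\right) 184 = -184$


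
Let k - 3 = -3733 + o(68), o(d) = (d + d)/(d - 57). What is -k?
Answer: 40894/11 ≈ 3717.6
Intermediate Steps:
o(d) = 2*d/(-57 + d) (o(d) = (2*d)/(-57 + d) = 2*d/(-57 + d))
k = -40894/11 (k = 3 + (-3733 + 2*68/(-57 + 68)) = 3 + (-3733 + 2*68/11) = 3 + (-3733 + 2*68*(1/11)) = 3 + (-3733 + 136/11) = 3 - 40927/11 = -40894/11 ≈ -3717.6)
-k = -1*(-40894/11) = 40894/11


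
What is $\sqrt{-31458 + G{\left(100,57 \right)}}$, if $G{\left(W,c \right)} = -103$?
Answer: $i \sqrt{31561} \approx 177.65 i$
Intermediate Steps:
$\sqrt{-31458 + G{\left(100,57 \right)}} = \sqrt{-31458 - 103} = \sqrt{-31561} = i \sqrt{31561}$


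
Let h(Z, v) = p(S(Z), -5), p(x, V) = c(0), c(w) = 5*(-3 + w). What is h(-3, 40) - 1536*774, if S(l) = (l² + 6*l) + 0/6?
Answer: -1188879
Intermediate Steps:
S(l) = l² + 6*l (S(l) = (l² + 6*l) + 0*(⅙) = (l² + 6*l) + 0 = l² + 6*l)
c(w) = -15 + 5*w
p(x, V) = -15 (p(x, V) = -15 + 5*0 = -15 + 0 = -15)
h(Z, v) = -15
h(-3, 40) - 1536*774 = -15 - 1536*774 = -15 - 1188864 = -1188879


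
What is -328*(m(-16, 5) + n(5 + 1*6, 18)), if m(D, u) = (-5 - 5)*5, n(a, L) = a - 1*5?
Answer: 14432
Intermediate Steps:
n(a, L) = -5 + a (n(a, L) = a - 5 = -5 + a)
m(D, u) = -50 (m(D, u) = -10*5 = -50)
-328*(m(-16, 5) + n(5 + 1*6, 18)) = -328*(-50 + (-5 + (5 + 1*6))) = -328*(-50 + (-5 + (5 + 6))) = -328*(-50 + (-5 + 11)) = -328*(-50 + 6) = -328*(-44) = 14432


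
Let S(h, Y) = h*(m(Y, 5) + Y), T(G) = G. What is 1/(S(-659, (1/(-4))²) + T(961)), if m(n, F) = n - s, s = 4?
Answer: 8/28117 ≈ 0.00028453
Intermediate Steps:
m(n, F) = -4 + n (m(n, F) = n - 1*4 = n - 4 = -4 + n)
S(h, Y) = h*(-4 + 2*Y) (S(h, Y) = h*((-4 + Y) + Y) = h*(-4 + 2*Y))
1/(S(-659, (1/(-4))²) + T(961)) = 1/(2*(-659)*(-2 + (1/(-4))²) + 961) = 1/(2*(-659)*(-2 + (-¼)²) + 961) = 1/(2*(-659)*(-2 + 1/16) + 961) = 1/(2*(-659)*(-31/16) + 961) = 1/(20429/8 + 961) = 1/(28117/8) = 8/28117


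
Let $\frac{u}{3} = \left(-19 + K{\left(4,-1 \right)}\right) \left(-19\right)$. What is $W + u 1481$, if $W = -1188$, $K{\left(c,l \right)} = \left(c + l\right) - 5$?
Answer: $1771569$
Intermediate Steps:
$K{\left(c,l \right)} = -5 + c + l$
$u = 1197$ ($u = 3 \left(-19 - 2\right) \left(-19\right) = 3 \left(\left(-21\right) \left(-19\right)\right) = 3 \cdot 399 = 1197$)
$W + u 1481 = -1188 + 1197 \cdot 1481 = -1188 + 1772757 = 1771569$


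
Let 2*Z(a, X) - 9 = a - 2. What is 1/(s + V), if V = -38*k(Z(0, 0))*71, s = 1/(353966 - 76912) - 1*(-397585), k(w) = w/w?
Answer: 277054/109405022899 ≈ 2.5324e-6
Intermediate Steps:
Z(a, X) = 7/2 + a/2 (Z(a, X) = 9/2 + (a - 2)/2 = 9/2 + (-2 + a)/2 = 9/2 + (-1 + a/2) = 7/2 + a/2)
k(w) = 1
s = 110152514591/277054 (s = 1/277054 + 397585 = 110152514591/277054 ≈ 3.9759e+5)
V = -2698 (V = -38*1*71 = -38*71 = -2698)
1/(s + V) = 1/(110152514591/277054 - 2698) = 1/(109405022899/277054) = 277054/109405022899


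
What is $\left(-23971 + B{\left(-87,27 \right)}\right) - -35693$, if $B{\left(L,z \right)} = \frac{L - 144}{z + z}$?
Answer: $\frac{210919}{18} \approx 11718.0$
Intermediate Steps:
$B{\left(L,z \right)} = \frac{-144 + L}{2 z}$
$\left(-23971 + B{\left(-87,27 \right)}\right) - -35693 = \left(-23971 + \frac{-144 - 87}{2 \cdot 27}\right) - -35693 = \left(-23971 + \frac{1}{2} \cdot \frac{1}{27} \left(-231\right)\right) + 35693 = \left(-23971 - \frac{77}{18}\right) + 35693 = - \frac{431555}{18} + 35693 = \frac{210919}{18}$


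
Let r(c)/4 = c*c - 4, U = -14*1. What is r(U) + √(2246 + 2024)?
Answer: 768 + √4270 ≈ 833.35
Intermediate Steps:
U = -14
r(c) = -16 + 4*c² (r(c) = 4*(c*c - 4) = 4*(c² - 4) = 4*(-4 + c²) = -16 + 4*c²)
r(U) + √(2246 + 2024) = (-16 + 4*(-14)²) + √(2246 + 2024) = (-16 + 4*196) + √4270 = (-16 + 784) + √4270 = 768 + √4270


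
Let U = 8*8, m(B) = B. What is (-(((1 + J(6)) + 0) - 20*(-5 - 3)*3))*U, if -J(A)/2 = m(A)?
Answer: -30016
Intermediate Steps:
J(A) = -2*A
U = 64
(-(((1 + J(6)) + 0) - 20*(-5 - 3)*3))*U = -(((1 - 2*6) + 0) - 20*(-5 - 3)*3)*64 = -(((1 - 12) + 0) - (-160)*3)*64 = -((-11 + 0) - 20*(-24))*64 = -(-11 + 480)*64 = -1*469*64 = -469*64 = -30016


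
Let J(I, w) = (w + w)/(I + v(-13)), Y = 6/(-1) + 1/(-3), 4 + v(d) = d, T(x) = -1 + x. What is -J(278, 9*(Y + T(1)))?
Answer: 38/87 ≈ 0.43678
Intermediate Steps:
v(d) = -4 + d
Y = -19/3 (Y = 6*(-1) + 1*(-⅓) = -6 - ⅓ = -19/3 ≈ -6.3333)
J(I, w) = 2*w/(-17 + I) (J(I, w) = (w + w)/(I + (-4 - 13)) = (2*w)/(I - 17) = (2*w)/(-17 + I) = 2*w/(-17 + I))
-J(278, 9*(Y + T(1))) = -2*9*(-19/3 + (-1 + 1))/(-17 + 278) = -2*9*(-19/3 + 0)/261 = -2*9*(-19/3)/261 = -2*(-57)/261 = -1*(-38/87) = 38/87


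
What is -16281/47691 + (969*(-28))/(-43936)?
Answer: 16073061/58204216 ≈ 0.27615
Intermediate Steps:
-16281/47691 + (969*(-28))/(-43936) = -16281*1/47691 - 27132*(-1/43936) = -1809/5299 + 6783/10984 = 16073061/58204216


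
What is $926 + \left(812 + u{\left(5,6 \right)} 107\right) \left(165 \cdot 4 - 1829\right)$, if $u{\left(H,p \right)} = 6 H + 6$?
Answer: $-5451290$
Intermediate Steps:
$u{\left(H,p \right)} = 6 + 6 H$
$926 + \left(812 + u{\left(5,6 \right)} 107\right) \left(165 \cdot 4 - 1829\right) = 926 + \left(812 + \left(6 + 6 \cdot 5\right) 107\right) \left(165 \cdot 4 - 1829\right) = 926 + \left(812 + \left(6 + 30\right) 107\right) \left(660 - 1829\right) = 926 + \left(812 + 36 \cdot 107\right) \left(-1169\right) = 926 + \left(812 + 3852\right) \left(-1169\right) = 926 + 4664 \left(-1169\right) = 926 - 5452216 = -5451290$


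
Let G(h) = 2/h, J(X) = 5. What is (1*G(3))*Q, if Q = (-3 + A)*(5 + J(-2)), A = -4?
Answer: -140/3 ≈ -46.667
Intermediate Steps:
Q = -70 (Q = (-3 - 4)*(5 + 5) = -7*10 = -70)
(1*G(3))*Q = (1*(2/3))*(-70) = (2/3)*(-70) = -140/3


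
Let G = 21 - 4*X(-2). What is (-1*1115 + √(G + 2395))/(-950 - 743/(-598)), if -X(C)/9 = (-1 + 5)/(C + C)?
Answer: 666770/567357 - 1196*√595/567357 ≈ 1.1238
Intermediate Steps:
X(C) = -18/C (X(C) = -9*(-1 + 5)/(C + C) = -36/(2*C) = -36*1/(2*C) = -18/C)
G = -15 (G = 21 - (-72)/(-2) = 21 - (-72)*(-1)/2 = 21 - 4*9 = 21 - 36 = -15)
(-1*1115 + √(G + 2395))/(-950 - 743/(-598)) = (-1*1115 + √(-15 + 2395))/(-950 - 743/(-598)) = (-1115 + √2380)/(-950 - 743*(-1/598)) = (-1115 + 2*√595)/(-950 + 743/598) = (-1115 + 2*√595)/(-567357/598) = (-1115 + 2*√595)*(-598/567357) = 666770/567357 - 1196*√595/567357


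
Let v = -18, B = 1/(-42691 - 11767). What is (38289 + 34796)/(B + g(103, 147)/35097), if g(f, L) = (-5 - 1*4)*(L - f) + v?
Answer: -46562756218070/7526903 ≈ -6.1862e+6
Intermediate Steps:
B = -1/54458 (B = 1/(-54458) = -1/54458 ≈ -1.8363e-5)
g(f, L) = -18 - 9*L + 9*f (g(f, L) = (-5 - 1*4)*(L - f) - 18 = (-5 - 4)*(L - f) - 18 = -9*(L - f) - 18 = (-9*L + 9*f) - 18 = -18 - 9*L + 9*f)
(38289 + 34796)/(B + g(103, 147)/35097) = (38289 + 34796)/(-1/54458 + (-18 - 9*147 + 9*103)/35097) = 73085/(-1/54458 + (-18 - 1323 + 927)*(1/35097)) = 73085/(-1/54458 - 414*1/35097) = 73085/(-1/54458 - 138/11699) = 73085/(-7526903/637104142) = 73085*(-637104142/7526903) = -46562756218070/7526903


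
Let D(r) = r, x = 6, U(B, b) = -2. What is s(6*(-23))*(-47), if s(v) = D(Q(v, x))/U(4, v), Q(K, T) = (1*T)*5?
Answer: 705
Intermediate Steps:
Q(K, T) = 5*T (Q(K, T) = T*5 = 5*T)
s(v) = -15 (s(v) = (5*6)/(-2) = 30*(-½) = -15)
s(6*(-23))*(-47) = -15*(-47) = 705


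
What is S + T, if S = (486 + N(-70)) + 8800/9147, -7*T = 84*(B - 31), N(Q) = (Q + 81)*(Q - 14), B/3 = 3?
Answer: -1582778/9147 ≈ -173.04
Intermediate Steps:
B = 9 (B = 3*3 = 9)
N(Q) = (-14 + Q)*(81 + Q) (N(Q) = (81 + Q)*(-14 + Q) = (-14 + Q)*(81 + Q))
T = 264 (T = -12*(9 - 31) = -12*(-22) = -⅐*(-1848) = 264)
S = -3997586/9147 (S = (486 + (-1134 + (-70)² + 67*(-70))) + 8800/9147 = (486 + (-1134 + 4900 - 4690)) + 8800*(1/9147) = (486 - 924) + 8800/9147 = -438 + 8800/9147 = -3997586/9147 ≈ -437.04)
S + T = -3997586/9147 + 264 = -1582778/9147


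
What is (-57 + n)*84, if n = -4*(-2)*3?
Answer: -2772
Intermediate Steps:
n = 24 (n = 8*3 = 24)
(-57 + n)*84 = (-57 + 24)*84 = -33*84 = -2772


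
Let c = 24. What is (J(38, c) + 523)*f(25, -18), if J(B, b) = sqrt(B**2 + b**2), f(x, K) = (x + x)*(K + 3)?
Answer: -392250 - 1500*sqrt(505) ≈ -4.2596e+5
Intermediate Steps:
f(x, K) = 2*x*(3 + K) (f(x, K) = (2*x)*(3 + K) = 2*x*(3 + K))
(J(38, c) + 523)*f(25, -18) = (sqrt(38**2 + 24**2) + 523)*(2*25*(3 - 18)) = (sqrt(1444 + 576) + 523)*(2*25*(-15)) = (sqrt(2020) + 523)*(-750) = (2*sqrt(505) + 523)*(-750) = (523 + 2*sqrt(505))*(-750) = -392250 - 1500*sqrt(505)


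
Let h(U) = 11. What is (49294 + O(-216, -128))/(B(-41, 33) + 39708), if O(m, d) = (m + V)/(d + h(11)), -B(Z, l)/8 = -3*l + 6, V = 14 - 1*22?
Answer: 2883811/2366442 ≈ 1.2186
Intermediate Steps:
V = -8 (V = 14 - 22 = -8)
B(Z, l) = -48 + 24*l (B(Z, l) = -8*(-3*l + 6) = -8*(6 - 3*l) = -48 + 24*l)
O(m, d) = (-8 + m)/(11 + d) (O(m, d) = (m - 8)/(d + 11) = (-8 + m)/(11 + d))
(49294 + O(-216, -128))/(B(-41, 33) + 39708) = (49294 + (-8 - 216)/(11 - 128))/((-48 + 24*33) + 39708) = (49294 - 224/(-117))/((-48 + 792) + 39708) = (49294 - 1/117*(-224))/(744 + 39708) = (49294 + 224/117)/40452 = (5767622/117)*(1/40452) = 2883811/2366442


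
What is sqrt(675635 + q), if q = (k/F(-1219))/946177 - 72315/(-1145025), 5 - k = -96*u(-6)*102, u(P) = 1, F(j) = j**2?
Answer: sqrt(581928028254875963895755695461035)/29348002519535 ≈ 821.97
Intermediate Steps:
k = 9797 (k = 5 - (-96*1)*102 = 5 - (-96)*102 = 5 - 1*(-9792) = 5 + 9792 = 9797)
q = 2259413517887544/35775215071313165 (q = (9797/((-1219)**2))/946177 - 72315/(-1145025) = (9797/1485961)*(1/946177) - 72315*(-1/1145025) = (9797*(1/1485961))*(1/946177) + 1607/25445 = (9797/1485961)*(1/946177) + 1607/25445 = 9797/1405982121097 + 1607/25445 = 2259413517887544/35775215071313165 ≈ 0.063156)
sqrt(675635 + q) = sqrt(675635 + 2259413517887544/35775215071313165) = sqrt(24170989694120188122319/35775215071313165) = sqrt(581928028254875963895755695461035)/29348002519535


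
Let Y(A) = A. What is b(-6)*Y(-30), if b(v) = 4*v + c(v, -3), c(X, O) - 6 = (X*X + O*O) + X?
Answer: -630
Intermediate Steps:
c(X, O) = 6 + X + O² + X² (c(X, O) = 6 + ((X*X + O*O) + X) = 6 + ((X² + O²) + X) = 6 + ((O² + X²) + X) = 6 + (X + O² + X²) = 6 + X + O² + X²)
b(v) = 15 + v² + 5*v (b(v) = 4*v + (6 + v + (-3)² + v²) = 4*v + (6 + v + 9 + v²) = 4*v + (15 + v + v²) = 15 + v² + 5*v)
b(-6)*Y(-30) = (15 + (-6)² + 5*(-6))*(-30) = (15 + 36 - 30)*(-30) = 21*(-30) = -630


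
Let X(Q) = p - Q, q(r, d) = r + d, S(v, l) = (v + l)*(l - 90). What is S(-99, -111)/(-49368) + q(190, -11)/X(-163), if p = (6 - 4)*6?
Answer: 241687/1439900 ≈ 0.16785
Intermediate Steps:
S(v, l) = (-90 + l)*(l + v) (S(v, l) = (l + v)*(-90 + l) = (-90 + l)*(l + v))
q(r, d) = d + r
p = 12 (p = 2*6 = 12)
X(Q) = 12 - Q
S(-99, -111)/(-49368) + q(190, -11)/X(-163) = ((-111)² - 90*(-111) - 90*(-99) - 111*(-99))/(-49368) + (-11 + 190)/(12 - 1*(-163)) = (12321 + 9990 + 8910 + 10989)*(-1/49368) + 179/(12 + 163) = 42210*(-1/49368) + 179/175 = -7035/8228 + 179*(1/175) = -7035/8228 + 179/175 = 241687/1439900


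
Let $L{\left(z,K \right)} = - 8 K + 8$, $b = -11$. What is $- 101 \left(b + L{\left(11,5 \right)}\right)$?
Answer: $4343$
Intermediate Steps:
$L{\left(z,K \right)} = 8 - 8 K$
$- 101 \left(b + L{\left(11,5 \right)}\right) = - 101 \left(-11 + \left(8 - 40\right)\right) = - 101 \left(-11 - 32\right) = \left(-101\right) \left(-43\right) = 4343$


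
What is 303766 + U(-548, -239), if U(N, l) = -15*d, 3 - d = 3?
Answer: 303766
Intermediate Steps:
d = 0 (d = 3 - 1*3 = 3 - 3 = 0)
U(N, l) = 0 (U(N, l) = -15*0 = 0)
303766 + U(-548, -239) = 303766 + 0 = 303766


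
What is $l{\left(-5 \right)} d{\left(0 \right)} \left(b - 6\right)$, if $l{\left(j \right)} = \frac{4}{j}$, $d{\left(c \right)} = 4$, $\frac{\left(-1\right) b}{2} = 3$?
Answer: $\frac{192}{5} \approx 38.4$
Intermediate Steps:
$b = -6$ ($b = \left(-2\right) 3 = -6$)
$l{\left(-5 \right)} d{\left(0 \right)} \left(b - 6\right) = \frac{4}{-5} \cdot 4 \left(-6 - 6\right) = 4 \left(- \frac{1}{5}\right) 4 \left(-12\right) = \left(- \frac{4}{5}\right) \left(-48\right) = \frac{192}{5}$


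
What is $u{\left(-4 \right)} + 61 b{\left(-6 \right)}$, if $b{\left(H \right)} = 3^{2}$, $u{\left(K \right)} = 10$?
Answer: $559$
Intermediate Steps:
$b{\left(H \right)} = 9$
$u{\left(-4 \right)} + 61 b{\left(-6 \right)} = 10 + 61 \cdot 9 = 10 + 549 = 559$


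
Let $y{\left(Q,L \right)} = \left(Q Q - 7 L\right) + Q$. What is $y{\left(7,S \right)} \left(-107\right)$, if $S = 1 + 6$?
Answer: $-749$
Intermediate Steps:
$S = 7$
$y{\left(Q,L \right)} = Q + Q^{2} - 7 L$ ($y{\left(Q,L \right)} = \left(Q^{2} - 7 L\right) + Q = Q + Q^{2} - 7 L$)
$y{\left(7,S \right)} \left(-107\right) = \left(7 + 7^{2} - 49\right) \left(-107\right) = \left(7 + 49 - 49\right) \left(-107\right) = 7 \left(-107\right) = -749$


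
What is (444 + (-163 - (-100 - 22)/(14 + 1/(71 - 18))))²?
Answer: 46332132001/552049 ≈ 83928.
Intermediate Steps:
(444 + (-163 - (-100 - 22)/(14 + 1/(71 - 18))))² = (444 + (-163 - (-122)/(14 + 1/53)))² = (444 + (-163 - (-122)/743/53))² = (444 + (-163 - (-122)*53/743))² = (444 + (-163 - 1*(-6466/743)))² = (444 + (-163 + 6466/743))² = (444 - 114643/743)² = (215249/743)² = 46332132001/552049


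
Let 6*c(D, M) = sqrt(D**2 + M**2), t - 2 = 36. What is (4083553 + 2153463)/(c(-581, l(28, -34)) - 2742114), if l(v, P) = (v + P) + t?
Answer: -615693920105664/270690810465271 - 37422096*sqrt(338585)/270690810465271 ≈ -2.2746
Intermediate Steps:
t = 38 (t = 2 + 36 = 38)
l(v, P) = 38 + P + v (l(v, P) = (v + P) + 38 = (P + v) + 38 = 38 + P + v)
c(D, M) = sqrt(D**2 + M**2)/6
(4083553 + 2153463)/(c(-581, l(28, -34)) - 2742114) = (4083553 + 2153463)/(sqrt((-581)**2 + (38 - 34 + 28)**2)/6 - 2742114) = 6237016/(sqrt(337561 + 32**2)/6 - 2742114) = 6237016/(sqrt(337561 + 1024)/6 - 2742114) = 6237016/(sqrt(338585)/6 - 2742114) = 6237016/(-2742114 + sqrt(338585)/6)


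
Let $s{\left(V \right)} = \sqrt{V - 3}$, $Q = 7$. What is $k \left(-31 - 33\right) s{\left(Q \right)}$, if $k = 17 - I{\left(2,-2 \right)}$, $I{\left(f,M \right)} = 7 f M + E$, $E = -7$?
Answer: $-6656$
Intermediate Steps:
$I{\left(f,M \right)} = -7 + 7 M f$ ($I{\left(f,M \right)} = 7 f M - 7 = 7 M f - 7 = -7 + 7 M f$)
$s{\left(V \right)} = \sqrt{-3 + V}$
$k = 52$ ($k = 17 - \left(-7 + 7 \left(-2\right) 2\right) = 17 - \left(-7 - 28\right) = 17 - -35 = 17 + 35 = 52$)
$k \left(-31 - 33\right) s{\left(Q \right)} = 52 \left(-31 - 33\right) \sqrt{-3 + 7} = 52 \left(-31 - 33\right) \sqrt{4} = 52 \left(-64\right) 2 = \left(-3328\right) 2 = -6656$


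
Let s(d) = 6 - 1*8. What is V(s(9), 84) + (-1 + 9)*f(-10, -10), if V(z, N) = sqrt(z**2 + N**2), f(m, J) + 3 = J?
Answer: -104 + 2*sqrt(1765) ≈ -19.976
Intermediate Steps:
f(m, J) = -3 + J
s(d) = -2 (s(d) = 6 - 8 = -2)
V(z, N) = sqrt(N**2 + z**2)
V(s(9), 84) + (-1 + 9)*f(-10, -10) = sqrt(84**2 + (-2)**2) + (-1 + 9)*(-3 - 10) = sqrt(7056 + 4) + 8*(-13) = sqrt(7060) - 104 = 2*sqrt(1765) - 104 = -104 + 2*sqrt(1765)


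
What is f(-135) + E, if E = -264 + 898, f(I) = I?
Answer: 499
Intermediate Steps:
E = 634
f(-135) + E = -135 + 634 = 499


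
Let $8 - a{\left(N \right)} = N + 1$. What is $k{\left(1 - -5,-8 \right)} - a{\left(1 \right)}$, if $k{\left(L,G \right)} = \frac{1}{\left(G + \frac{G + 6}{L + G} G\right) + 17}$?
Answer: $-5$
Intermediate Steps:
$a{\left(N \right)} = 7 - N$ ($a{\left(N \right)} = 8 - \left(N + 1\right) = 8 - \left(1 + N\right) = 7 - N$)
$k{\left(L,G \right)} = \frac{1}{17 + G + \frac{G \left(6 + G\right)}{G + L}}$ ($k{\left(L,G \right)} = \frac{1}{\left(G + \frac{6 + G}{G + L} G\right) + 17} = \frac{1}{\left(G + \frac{G \left(6 + G\right)}{G + L}\right) + 17} = \frac{1}{17 + G + \frac{G \left(6 + G\right)}{G + L}}$)
$k{\left(1 - -5,-8 \right)} - a{\left(1 \right)} = \frac{-8 + \left(1 - -5\right)}{2 \left(-8\right)^{2} + 17 \left(1 - -5\right) + 23 \left(-8\right) - 8 \left(1 - -5\right)} - \left(7 - 1\right) = \frac{-8 + \left(1 + 5\right)}{2 \cdot 64 + 17 \left(1 + 5\right) - 184 - 8 \left(1 + 5\right)} - \left(7 - 1\right) = \frac{-8 + 6}{128 + 17 \cdot 6 - 184 - 48} - 6 = \frac{1}{128 + 102 - 184 - 48} \left(-2\right) - 6 = \frac{1}{-2} \left(-2\right) - 6 = \left(- \frac{1}{2}\right) \left(-2\right) - 6 = 1 - 6 = -5$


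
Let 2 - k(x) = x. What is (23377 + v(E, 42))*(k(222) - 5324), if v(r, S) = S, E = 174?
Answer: -129834936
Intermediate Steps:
k(x) = 2 - x
(23377 + v(E, 42))*(k(222) - 5324) = (23377 + 42)*((2 - 1*222) - 5324) = 23419*((2 - 222) - 5324) = 23419*(-220 - 5324) = 23419*(-5544) = -129834936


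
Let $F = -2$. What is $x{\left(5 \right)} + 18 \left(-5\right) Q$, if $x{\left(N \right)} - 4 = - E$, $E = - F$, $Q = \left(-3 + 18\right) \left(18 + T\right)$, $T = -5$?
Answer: $-17548$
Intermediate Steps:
$Q = 195$ ($Q = \left(-3 + 18\right) \left(18 - 5\right) = 15 \cdot 13 = 195$)
$E = 2$ ($E = \left(-1\right) \left(-2\right) = 2$)
$x{\left(N \right)} = 2$ ($x{\left(N \right)} = 4 - 2 = 2$)
$x{\left(5 \right)} + 18 \left(-5\right) Q = 2 + 18 \left(-5\right) 195 = 2 - 17550 = -17548$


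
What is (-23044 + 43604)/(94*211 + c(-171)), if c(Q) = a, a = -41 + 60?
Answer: 20560/19853 ≈ 1.0356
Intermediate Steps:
a = 19
c(Q) = 19
(-23044 + 43604)/(94*211 + c(-171)) = (-23044 + 43604)/(94*211 + 19) = 20560/(19834 + 19) = 20560/19853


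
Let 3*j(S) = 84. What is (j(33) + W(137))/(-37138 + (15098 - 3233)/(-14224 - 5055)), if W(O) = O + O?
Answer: -5822258/715995367 ≈ -0.0081317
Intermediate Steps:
W(O) = 2*O
j(S) = 28 (j(S) = (⅓)*84 = 28)
(j(33) + W(137))/(-37138 + (15098 - 3233)/(-14224 - 5055)) = (28 + 2*137)/(-37138 + (15098 - 3233)/(-14224 - 5055)) = (28 + 274)/(-37138 + 11865/(-19279)) = 302/(-37138 + 11865*(-1/19279)) = 302/(-37138 - 11865/19279) = 302/(-715995367/19279) = 302*(-19279/715995367) = -5822258/715995367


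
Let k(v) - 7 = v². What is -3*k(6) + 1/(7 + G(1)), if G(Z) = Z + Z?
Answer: -1160/9 ≈ -128.89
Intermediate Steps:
G(Z) = 2*Z
k(v) = 7 + v²
-3*k(6) + 1/(7 + G(1)) = -3*(7 + 6²) + 1/(7 + 2*1) = -3*(7 + 36) + 1/(7 + 2) = -3*43 + 1/9 = -129 + ⅑ = -1160/9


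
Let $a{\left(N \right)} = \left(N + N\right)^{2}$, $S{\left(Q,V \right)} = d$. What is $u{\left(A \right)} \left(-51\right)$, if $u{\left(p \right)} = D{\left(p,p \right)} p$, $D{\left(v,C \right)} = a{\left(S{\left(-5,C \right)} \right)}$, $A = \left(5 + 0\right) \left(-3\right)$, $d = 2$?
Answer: $12240$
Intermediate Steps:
$S{\left(Q,V \right)} = 2$
$A = -15$ ($A = 5 \left(-3\right) = -15$)
$a{\left(N \right)} = 4 N^{2}$ ($a{\left(N \right)} = \left(2 N\right)^{2} = 4 N^{2}$)
$D{\left(v,C \right)} = 16$ ($D{\left(v,C \right)} = 4 \cdot 2^{2} = 4 \cdot 4 = 16$)
$u{\left(p \right)} = 16 p$
$u{\left(A \right)} \left(-51\right) = 16 \left(-15\right) \left(-51\right) = \left(-240\right) \left(-51\right) = 12240$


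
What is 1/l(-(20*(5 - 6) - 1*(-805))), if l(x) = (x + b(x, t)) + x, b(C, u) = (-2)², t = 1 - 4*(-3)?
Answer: -1/1566 ≈ -0.00063857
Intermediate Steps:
t = 13 (t = 1 + 12 = 13)
b(C, u) = 4
l(x) = 4 + 2*x (l(x) = (x + 4) + x = (4 + x) + x = 4 + 2*x)
1/l(-(20*(5 - 6) - 1*(-805))) = 1/(4 + 2*(-(20*(5 - 6) - 1*(-805)))) = 1/(4 + 2*(-(20*(-1) + 805))) = 1/(4 + 2*(-(-20 + 805))) = 1/(4 + 2*(-1*785)) = 1/(4 + 2*(-785)) = 1/(4 - 1570) = 1/(-1566) = -1/1566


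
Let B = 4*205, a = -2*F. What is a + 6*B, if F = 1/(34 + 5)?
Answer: 191878/39 ≈ 4919.9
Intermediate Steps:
F = 1/39 ≈ 0.025641
a = -2/39 (a = -2*1/39 = -2/39 ≈ -0.051282)
B = 820
a + 6*B = -2/39 + 6*820 = -2/39 + 4920 = 191878/39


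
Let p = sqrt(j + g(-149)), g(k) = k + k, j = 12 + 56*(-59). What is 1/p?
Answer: -I*sqrt(3590)/3590 ≈ -0.01669*I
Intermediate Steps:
j = -3292 (j = 12 - 3304 = -3292)
g(k) = 2*k
p = I*sqrt(3590) (p = sqrt(-3292 + 2*(-149)) = sqrt(-3292 - 298) = sqrt(-3590) = I*sqrt(3590) ≈ 59.917*I)
1/p = 1/(I*sqrt(3590)) = -I*sqrt(3590)/3590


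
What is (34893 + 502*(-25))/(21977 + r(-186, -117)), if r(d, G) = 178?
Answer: 22343/22155 ≈ 1.0085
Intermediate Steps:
(34893 + 502*(-25))/(21977 + r(-186, -117)) = (34893 + 502*(-25))/(21977 + 178) = (34893 - 12550)/22155 = 22343*(1/22155) = 22343/22155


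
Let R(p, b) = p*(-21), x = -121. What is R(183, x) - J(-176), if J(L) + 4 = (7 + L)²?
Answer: -32400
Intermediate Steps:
R(p, b) = -21*p
J(L) = -4 + (7 + L)²
R(183, x) - J(-176) = -21*183 - (-4 + (7 - 176)²) = -3843 - (-4 + (-169)²) = -3843 - (-4 + 28561) = -3843 - 1*28557 = -3843 - 28557 = -32400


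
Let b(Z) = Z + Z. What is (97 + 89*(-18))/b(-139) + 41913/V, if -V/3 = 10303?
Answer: 11622077/2864234 ≈ 4.0577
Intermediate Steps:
b(Z) = 2*Z
V = -30909 (V = -3*10303 = -30909)
(97 + 89*(-18))/b(-139) + 41913/V = (97 + 89*(-18))/((2*(-139))) + 41913/(-30909) = (97 - 1602)/(-278) + 41913*(-1/30909) = -1505*(-1/278) - 13971/10303 = 1505/278 - 13971/10303 = 11622077/2864234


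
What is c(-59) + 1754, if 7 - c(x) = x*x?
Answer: -1720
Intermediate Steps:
c(x) = 7 - x² (c(x) = 7 - x*x = 7 - x²)
c(-59) + 1754 = (7 - 1*(-59)²) + 1754 = (7 - 1*3481) + 1754 = (7 - 3481) + 1754 = -3474 + 1754 = -1720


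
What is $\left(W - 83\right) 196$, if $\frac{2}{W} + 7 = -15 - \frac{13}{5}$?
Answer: $- \frac{2002924}{123} \approx -16284.0$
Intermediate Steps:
$W = - \frac{10}{123}$ ($W = \frac{2}{-7 - \left(15 + \frac{13}{5}\right)} = \frac{2}{-7 - \left(15 + 13 \cdot \frac{1}{5}\right)} = \frac{2}{-7 - \frac{88}{5}} = \frac{2}{- \frac{123}{5}} = 2 \left(- \frac{5}{123}\right) = - \frac{10}{123} \approx -0.081301$)
$\left(W - 83\right) 196 = \left(- \frac{10}{123} - 83\right) 196 = \left(- \frac{10219}{123}\right) 196 = - \frac{2002924}{123}$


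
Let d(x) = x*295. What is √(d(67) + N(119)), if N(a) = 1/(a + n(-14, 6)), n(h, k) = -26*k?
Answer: 6*√751618/37 ≈ 140.59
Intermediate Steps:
N(a) = 1/(-156 + a) (N(a) = 1/(a - 26*6) = 1/(a - 156) = 1/(-156 + a))
d(x) = 295*x
√(d(67) + N(119)) = √(295*67 + 1/(-156 + 119)) = √(19765 + 1/(-37)) = √(19765 - 1/37) = √(731304/37) = 6*√751618/37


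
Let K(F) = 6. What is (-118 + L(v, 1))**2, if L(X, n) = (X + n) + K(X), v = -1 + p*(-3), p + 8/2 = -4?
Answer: 7744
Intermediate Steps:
p = -8 (p = -4 - 4 = -8)
v = 23 (v = -1 - 8*(-3) = -1 + 24 = 23)
L(X, n) = 6 + X + n (L(X, n) = (X + n) + 6 = 6 + X + n)
(-118 + L(v, 1))**2 = (-118 + (6 + 23 + 1))**2 = (-118 + 30)**2 = (-88)**2 = 7744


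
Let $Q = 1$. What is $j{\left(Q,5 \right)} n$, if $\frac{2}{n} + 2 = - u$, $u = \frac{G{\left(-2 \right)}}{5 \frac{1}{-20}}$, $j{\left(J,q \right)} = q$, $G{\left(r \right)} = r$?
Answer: $-1$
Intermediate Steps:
$u = 8$ ($u = - \frac{2}{5 \frac{1}{-20}} = - \frac{2}{5 \left(- \frac{1}{20}\right)} = - \frac{2}{- \frac{1}{4}} = \left(-2\right) \left(-4\right) = 8$)
$n = - \frac{1}{5}$ ($n = \frac{2}{-2 - 8} = \frac{2}{-10} = 2 \left(- \frac{1}{10}\right) = - \frac{1}{5} \approx -0.2$)
$j{\left(Q,5 \right)} n = 5 \left(- \frac{1}{5}\right) = -1$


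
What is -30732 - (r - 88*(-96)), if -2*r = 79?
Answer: -78281/2 ≈ -39141.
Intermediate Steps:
r = -79/2 (r = -½*79 = -79/2 ≈ -39.500)
-30732 - (r - 88*(-96)) = -30732 - (-79/2 - 88*(-96)) = -30732 - (-79/2 + 8448) = -30732 - 1*16817/2 = -30732 - 16817/2 = -78281/2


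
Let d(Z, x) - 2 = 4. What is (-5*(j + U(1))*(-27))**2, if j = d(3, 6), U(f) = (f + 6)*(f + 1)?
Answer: 7290000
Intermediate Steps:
d(Z, x) = 6 (d(Z, x) = 2 + 4 = 6)
U(f) = (1 + f)*(6 + f) (U(f) = (6 + f)*(1 + f) = (1 + f)*(6 + f))
j = 6
(-5*(j + U(1))*(-27))**2 = (-5*(6 + (6 + 1**2 + 7*1))*(-27))**2 = (-5*(6 + (6 + 1 + 7))*(-27))**2 = (-5*(6 + 14)*(-27))**2 = (-5*20*(-27))**2 = (-100*(-27))**2 = 2700**2 = 7290000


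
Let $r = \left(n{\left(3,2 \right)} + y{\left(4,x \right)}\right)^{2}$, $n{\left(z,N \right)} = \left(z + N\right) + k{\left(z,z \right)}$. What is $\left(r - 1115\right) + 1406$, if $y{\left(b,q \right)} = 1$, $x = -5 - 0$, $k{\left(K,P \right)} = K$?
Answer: $372$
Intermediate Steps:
$x = -5$ ($x = -5 + 0 = -5$)
$n{\left(z,N \right)} = N + 2 z$ ($n{\left(z,N \right)} = \left(z + N\right) + z = \left(N + z\right) + z = N + 2 z$)
$r = 81$ ($r = \left(\left(2 + 2 \cdot 3\right) + 1\right)^{2} = \left(\left(2 + 6\right) + 1\right)^{2} = \left(8 + 1\right)^{2} = 9^{2} = 81$)
$\left(r - 1115\right) + 1406 = \left(81 - 1115\right) + 1406 = -1034 + 1406 = 372$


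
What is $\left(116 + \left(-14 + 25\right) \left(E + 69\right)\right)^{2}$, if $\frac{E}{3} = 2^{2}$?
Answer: $1014049$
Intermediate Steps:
$E = 12$ ($E = 3 \cdot 2^{2} = 3 \cdot 4 = 12$)
$\left(116 + \left(-14 + 25\right) \left(E + 69\right)\right)^{2} = \left(116 + \left(-14 + 25\right) \left(12 + 69\right)\right)^{2} = \left(116 + 11 \cdot 81\right)^{2} = \left(116 + 891\right)^{2} = 1007^{2} = 1014049$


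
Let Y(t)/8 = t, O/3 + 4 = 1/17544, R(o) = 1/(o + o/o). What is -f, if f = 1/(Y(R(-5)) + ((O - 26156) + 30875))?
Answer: -5848/27514841 ≈ -0.00021254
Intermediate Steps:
R(o) = 1/(1 + o) (R(o) = 1/(o + 1) = 1/(1 + o))
O = -70175/5848 (O = -12 + 3/17544 = -12 + 3*(1/17544) = -12 + 1/5848 = -70175/5848 ≈ -12.000)
Y(t) = 8*t
f = 5848/27514841 (f = 1/(8/(1 - 5) + ((-70175/5848 - 26156) + 30875)) = 1/(8/(-4) + (-153030463/5848 + 30875)) = 1/(8*(-¼) + 27526537/5848) = 1/(-2 + 27526537/5848) = 1/(27514841/5848) = 5848/27514841 ≈ 0.00021254)
-f = -1*5848/27514841 = -5848/27514841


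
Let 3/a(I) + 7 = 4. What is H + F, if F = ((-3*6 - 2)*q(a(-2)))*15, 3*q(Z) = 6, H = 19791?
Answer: 19191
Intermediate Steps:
a(I) = -1 (a(I) = 3/(-7 + 4) = 3/(-3) = 3*(-⅓) = -1)
q(Z) = 2 (q(Z) = (⅓)*6 = 2)
F = -600 (F = ((-3*6 - 2)*2)*15 = ((-18 - 2)*2)*15 = -20*2*15 = -40*15 = -600)
H + F = 19791 - 600 = 19191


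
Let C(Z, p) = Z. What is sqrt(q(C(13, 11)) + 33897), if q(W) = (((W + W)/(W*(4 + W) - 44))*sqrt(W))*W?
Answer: sqrt(1061959113 + 59826*sqrt(13))/177 ≈ 184.13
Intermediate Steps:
q(W) = 2*W**(5/2)/(-44 + W*(4 + W)) (q(W) = (((2*W)/(-44 + W*(4 + W)))*sqrt(W))*W = ((2*W/(-44 + W*(4 + W)))*sqrt(W))*W = (2*W**(3/2)/(-44 + W*(4 + W)))*W = 2*W**(5/2)/(-44 + W*(4 + W)))
sqrt(q(C(13, 11)) + 33897) = sqrt(2*13**(5/2)/(-44 + 13**2 + 4*13) + 33897) = sqrt(2*(169*sqrt(13))/(-44 + 169 + 52) + 33897) = sqrt(2*(169*sqrt(13))/177 + 33897) = sqrt(2*(169*sqrt(13))*(1/177) + 33897) = sqrt(338*sqrt(13)/177 + 33897) = sqrt(33897 + 338*sqrt(13)/177)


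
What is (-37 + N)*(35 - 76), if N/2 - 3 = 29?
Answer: -1107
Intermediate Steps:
N = 64 (N = 6 + 2*29 = 6 + 58 = 64)
(-37 + N)*(35 - 76) = (-37 + 64)*(35 - 76) = 27*(-41) = -1107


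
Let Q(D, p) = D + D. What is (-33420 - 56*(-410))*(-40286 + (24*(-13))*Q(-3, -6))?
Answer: 401810440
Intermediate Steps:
Q(D, p) = 2*D
(-33420 - 56*(-410))*(-40286 + (24*(-13))*Q(-3, -6)) = (-33420 - 56*(-410))*(-40286 + (24*(-13))*(2*(-3))) = (-33420 + 22960)*(-40286 - 312*(-6)) = -10460*(-40286 + 1872) = -10460*(-38414) = 401810440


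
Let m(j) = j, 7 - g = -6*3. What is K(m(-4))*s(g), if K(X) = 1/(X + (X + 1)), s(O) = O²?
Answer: -625/7 ≈ -89.286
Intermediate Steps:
g = 25 (g = 7 - (-6)*3 = 7 - 1*(-18) = 7 + 18 = 25)
K(X) = 1/(1 + 2*X) (K(X) = 1/(X + (1 + X)) = 1/(1 + 2*X))
K(m(-4))*s(g) = 25²/(1 + 2*(-4)) = 625/(1 - 8) = 625/(-7) = -⅐*625 = -625/7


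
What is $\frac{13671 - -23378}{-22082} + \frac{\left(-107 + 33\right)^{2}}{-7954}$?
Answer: $- \frac{207804389}{87820114} \approx -2.3662$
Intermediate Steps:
$\frac{13671 - -23378}{-22082} + \frac{\left(-107 + 33\right)^{2}}{-7954} = \left(13671 + 23378\right) \left(- \frac{1}{22082}\right) + \left(-74\right)^{2} \left(- \frac{1}{7954}\right) = 37049 \left(- \frac{1}{22082}\right) + 5476 \left(- \frac{1}{7954}\right) = - \frac{37049}{22082} - \frac{2738}{3977} = - \frac{207804389}{87820114}$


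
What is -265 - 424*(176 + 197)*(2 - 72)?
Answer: 11070375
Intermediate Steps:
-265 - 424*(176 + 197)*(2 - 72) = -265 - 158152*(-70) = -265 - 424*(-26110) = -265 + 11070640 = 11070375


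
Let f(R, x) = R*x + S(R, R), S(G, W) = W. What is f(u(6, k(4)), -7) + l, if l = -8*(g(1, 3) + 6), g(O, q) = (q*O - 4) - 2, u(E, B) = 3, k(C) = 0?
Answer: -42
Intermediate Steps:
g(O, q) = -6 + O*q (g(O, q) = (O*q - 4) - 2 = (-4 + O*q) - 2 = -6 + O*q)
f(R, x) = R + R*x (f(R, x) = R*x + R = R + R*x)
l = -24 (l = -8*((-6 + 1*3) + 6) = -8*((-6 + 3) + 6) = -8*(-3 + 6) = -8*3 = -24)
f(u(6, k(4)), -7) + l = 3*(1 - 7) - 24 = 3*(-6) - 24 = -18 - 24 = -42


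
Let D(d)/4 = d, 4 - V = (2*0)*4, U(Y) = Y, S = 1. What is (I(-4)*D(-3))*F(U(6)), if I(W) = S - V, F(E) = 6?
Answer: 216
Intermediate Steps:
V = 4 (V = 4 - 2*0*4 = 4 - 0*4 = 4 - 1*0 = 4 + 0 = 4)
I(W) = -3 (I(W) = 1 - 1*4 = 1 - 4 = -3)
D(d) = 4*d
(I(-4)*D(-3))*F(U(6)) = -12*(-3)*6 = -3*(-12)*6 = 36*6 = 216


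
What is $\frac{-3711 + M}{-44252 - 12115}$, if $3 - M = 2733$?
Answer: $\frac{2147}{18789} \approx 0.11427$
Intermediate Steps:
$M = -2730$ ($M = 3 - 2733 = -2730$)
$\frac{-3711 + M}{-44252 - 12115} = \frac{-3711 - 2730}{-44252 - 12115} = - \frac{6441}{-56367} = \left(-6441\right) \left(- \frac{1}{56367}\right) = \frac{2147}{18789}$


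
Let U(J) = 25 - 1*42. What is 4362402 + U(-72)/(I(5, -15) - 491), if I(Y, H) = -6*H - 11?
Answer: 1797309641/412 ≈ 4.3624e+6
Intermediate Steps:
U(J) = -17 (U(J) = 25 - 42 = -17)
I(Y, H) = -11 - 6*H
4362402 + U(-72)/(I(5, -15) - 491) = 4362402 - 17/((-11 - 6*(-15)) - 491) = 4362402 - 17/((-11 + 90) - 491) = 4362402 - 17/(79 - 491) = 4362402 - 17/(-412) = 4362402 - 1/412*(-17) = 4362402 + 17/412 = 1797309641/412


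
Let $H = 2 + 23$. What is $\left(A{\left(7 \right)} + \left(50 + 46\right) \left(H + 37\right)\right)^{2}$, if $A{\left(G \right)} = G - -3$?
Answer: $35545444$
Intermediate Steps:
$H = 25$
$A{\left(G \right)} = 3 + G$ ($A{\left(G \right)} = G + 3 = 3 + G$)
$\left(A{\left(7 \right)} + \left(50 + 46\right) \left(H + 37\right)\right)^{2} = \left(\left(3 + 7\right) + \left(50 + 46\right) \left(25 + 37\right)\right)^{2} = \left(10 + 96 \cdot 62\right)^{2} = \left(10 + 5952\right)^{2} = 5962^{2} = 35545444$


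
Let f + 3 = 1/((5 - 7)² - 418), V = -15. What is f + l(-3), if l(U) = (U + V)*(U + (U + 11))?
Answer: -38503/414 ≈ -93.002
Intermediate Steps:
l(U) = (-15 + U)*(11 + 2*U) (l(U) = (U - 15)*(U + (U + 11)) = (-15 + U)*(U + (11 + U)) = (-15 + U)*(11 + 2*U))
f = -1243/414 (f = -3 + 1/((5 - 7)² - 418) = -3 + 1/((-2)² - 418) = -3 + 1/(4 - 418) = -3 + 1/(-414) = -3 - 1/414 = -1243/414 ≈ -3.0024)
f + l(-3) = -1243/414 + (-165 - 19*(-3) + 2*(-3)²) = -1243/414 + (-165 + 57 + 2*9) = -1243/414 + (-165 + 57 + 18) = -1243/414 - 90 = -38503/414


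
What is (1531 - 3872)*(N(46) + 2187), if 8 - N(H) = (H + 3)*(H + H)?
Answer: 5414733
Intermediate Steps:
N(H) = 8 - 2*H*(3 + H) (N(H) = 8 - (H + 3)*(H + H) = 8 - (3 + H)*2*H = 8 - 2*H*(3 + H))
(1531 - 3872)*(N(46) + 2187) = (1531 - 3872)*((8 - 6*46 - 2*46²) + 2187) = -2341*((8 - 276 - 2*2116) + 2187) = -2341*((8 - 276 - 4232) + 2187) = -2341*(-4500 + 2187) = -2341*(-2313) = 5414733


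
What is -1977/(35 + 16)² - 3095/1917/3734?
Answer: -1573285589/2068684542 ≈ -0.76052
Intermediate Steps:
-1977/(35 + 16)² - 3095/1917/3734 = -1977/(51²) - 3095*1/1917*(1/3734) = -1977/2601 - 3095/1917*1/3734 = -1977*1/2601 - 3095/7158078 = -659/867 - 3095/7158078 = -1573285589/2068684542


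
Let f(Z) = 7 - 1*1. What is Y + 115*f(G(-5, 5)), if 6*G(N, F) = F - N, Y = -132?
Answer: 558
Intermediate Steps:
G(N, F) = -N/6 + F/6 (G(N, F) = (F - N)/6 = -N/6 + F/6)
f(Z) = 6 (f(Z) = 7 - 1 = 6)
Y + 115*f(G(-5, 5)) = -132 + 115*6 = -132 + 690 = 558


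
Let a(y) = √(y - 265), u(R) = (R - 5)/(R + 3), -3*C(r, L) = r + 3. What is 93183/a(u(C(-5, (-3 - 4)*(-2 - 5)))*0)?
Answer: -93183*I*√265/265 ≈ -5724.2*I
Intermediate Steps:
C(r, L) = -1 - r/3 (C(r, L) = -(r + 3)/3 = -(3 + r)/3 = -1 - r/3)
u(R) = (-5 + R)/(3 + R)
a(y) = √(-265 + y)
93183/a(u(C(-5, (-3 - 4)*(-2 - 5)))*0) = 93183/(√(-265 + ((-5 + (-1 - ⅓*(-5)))/(3 + (-1 - ⅓*(-5))))*0)) = 93183/(√(-265 + ((-5 + (-1 + 5/3))/(3 + (-1 + 5/3)))*0)) = 93183/(√(-265 + ((-5 + ⅔)/(3 + ⅔))*0)) = 93183/(√(-265 + (-13/3/(11/3))*0)) = 93183/(√(-265 + ((3/11)*(-13/3))*0)) = 93183/(√(-265 - 13/11*0)) = 93183/(√(-265 + 0)) = 93183/(√(-265)) = 93183/((I*√265)) = 93183*(-I*√265/265) = -93183*I*√265/265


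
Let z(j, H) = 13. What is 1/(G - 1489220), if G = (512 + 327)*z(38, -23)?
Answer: -1/1478313 ≈ -6.7645e-7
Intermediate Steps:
G = 10907 (G = (512 + 327)*13 = 839*13 = 10907)
1/(G - 1489220) = 1/(10907 - 1489220) = 1/(-1478313) = -1/1478313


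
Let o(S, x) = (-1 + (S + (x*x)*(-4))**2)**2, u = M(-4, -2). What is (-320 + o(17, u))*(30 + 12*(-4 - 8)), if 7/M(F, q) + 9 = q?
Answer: -1348027074654720/214358881 ≈ -6.2886e+6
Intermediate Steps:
M(F, q) = 7/(-9 + q)
u = -7/11 (u = 7/(-9 - 2) = 7/(-11) = 7*(-1/11) = -7/11 ≈ -0.63636)
o(S, x) = (-1 + (S - 4*x**2)**2)**2 (o(S, x) = (-1 + (S + x**2*(-4))**2)**2 = (-1 + (S - 4*x**2)**2)**2)
(-320 + o(17, u))*(30 + 12*(-4 - 8)) = (-320 + (-1 + (17 - 4*(-7/11)**2)**2)**2)*(30 + 12*(-4 - 8)) = (-320 + (-1 + (17 - 4*49/121)**2)**2)*(30 + 12*(-12)) = (-320 + (-1 + (17 - 196/121)**2)**2)*(30 - 144) = (-320 + (-1 + (1861/121)**2)**2)*(-114) = (-320 + (-1 + 3463321/14641)**2)*(-114) = (-320 + (3448680/14641)**2)*(-114) = (-320 + 11893393742400/214358881)*(-114) = (11824798900480/214358881)*(-114) = -1348027074654720/214358881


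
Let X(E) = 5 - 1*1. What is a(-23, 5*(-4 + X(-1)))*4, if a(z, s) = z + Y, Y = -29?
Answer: -208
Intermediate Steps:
X(E) = 4 (X(E) = 5 - 1 = 4)
a(z, s) = -29 + z (a(z, s) = z - 29 = -29 + z)
a(-23, 5*(-4 + X(-1)))*4 = (-29 - 23)*4 = -52*4 = -208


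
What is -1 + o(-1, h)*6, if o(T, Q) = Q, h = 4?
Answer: 23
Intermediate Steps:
-1 + o(-1, h)*6 = -1 + 4*6 = -1 + 24 = 23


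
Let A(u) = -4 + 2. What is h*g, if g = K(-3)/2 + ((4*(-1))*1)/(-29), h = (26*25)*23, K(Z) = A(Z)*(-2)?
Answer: 926900/29 ≈ 31962.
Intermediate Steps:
A(u) = -2
K(Z) = 4 (K(Z) = -2*(-2) = 4)
h = 14950 (h = 650*23 = 14950)
g = 62/29 (g = 4/2 + ((4*(-1))*1)/(-29) = 4*(½) - 4*1*(-1/29) = 2 - 4*(-1/29) = 2 + 4/29 = 62/29 ≈ 2.1379)
h*g = 14950*(62/29) = 926900/29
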